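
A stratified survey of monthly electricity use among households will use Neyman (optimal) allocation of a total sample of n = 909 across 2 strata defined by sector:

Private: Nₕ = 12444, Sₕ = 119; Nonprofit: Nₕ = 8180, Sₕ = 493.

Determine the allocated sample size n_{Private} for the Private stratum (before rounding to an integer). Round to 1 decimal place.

Neyman allocation: nₕ = n·NₕSₕ / Σⱼ NⱼSⱼ.
Σ NⱼSⱼ = 12444·119 + 8180·493 = 5.513576 × 10^6.
n_{Private} = 909·12444·119 / (5.513576 × 10^6) = 244.1.

244.1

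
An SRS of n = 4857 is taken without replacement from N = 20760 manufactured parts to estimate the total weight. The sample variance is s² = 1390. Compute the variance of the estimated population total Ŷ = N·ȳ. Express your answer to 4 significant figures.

Var(Ŷ) = N²·Var(ȳ) = N²·(1 − n/N)·s²/n.
f = 4857/20760 = 0.23395954; Var(ȳ) = 0.76604046·1390/4857 = 0.2192292.
Var(Ŷ) = 20760² · 0.2192292 = 9.4482874 × 10^7.

9.448 × 10^7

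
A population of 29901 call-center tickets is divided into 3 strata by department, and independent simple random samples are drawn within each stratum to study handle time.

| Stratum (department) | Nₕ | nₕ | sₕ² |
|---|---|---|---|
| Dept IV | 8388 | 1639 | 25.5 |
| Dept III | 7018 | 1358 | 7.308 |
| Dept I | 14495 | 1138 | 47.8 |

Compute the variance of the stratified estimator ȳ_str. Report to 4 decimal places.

Var(ȳ_str) = Σₕ Wₕ²(1 − fₕ)sₕ²/nₕ with Wₕ = Nₕ/N, N = 29901.
Dept IV: Wₕ = 0.28052573; term = 0.28052573²·(1 − 0.19539819)·25.5/1639 = 9.8511663 × 10^-4.
Dept III: Wₕ = 0.23470787; term = 0.23470787²·(1 − 0.19350242)·7.308/1358 = 2.3908765 × 10^-4.
Dept I: Wₕ = 0.48476640; term = 0.48476640²·(1 − 0.07850983)·47.8/1138 = 0.0090958095.
Sum = 0.010320014.

0.0103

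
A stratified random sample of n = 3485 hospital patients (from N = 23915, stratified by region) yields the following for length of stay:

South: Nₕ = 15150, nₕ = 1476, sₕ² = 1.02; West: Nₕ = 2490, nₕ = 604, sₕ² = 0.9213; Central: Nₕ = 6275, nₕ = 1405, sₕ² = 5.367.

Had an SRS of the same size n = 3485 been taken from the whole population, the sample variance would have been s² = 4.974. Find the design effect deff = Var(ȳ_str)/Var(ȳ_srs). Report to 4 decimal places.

Var(ȳ_str) = Σ Wₕ²(1−fₕ)sₕ²/nₕ with Wₕ = Nₕ/23915:
  South: (15150/23915)²·(1−1476/15150)·1.02/1476 = 2.5031176 × 10^-4
  West: (2490/23915)²·(1−604/2490)·0.9213/604 = 1.2524615 × 10^-5
  Central: (6275/23915)²·(1−1405/6275)·5.367/1405 = 2.0410667 × 10^-4
  → Var(ȳ_str) = 4.6694305 × 10^-4.
Var(ȳ_srs) = (1 − 3485/23915)·4.974/3485 = 0.0012192731.
deff = (4.6694305 × 10^-4) / 0.0012192731 = 0.3830.

0.3830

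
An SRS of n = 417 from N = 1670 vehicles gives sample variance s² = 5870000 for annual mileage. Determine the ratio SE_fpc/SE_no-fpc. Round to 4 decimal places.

0.8662

f = n/N = 417/1670 = 0.24970060.
SE_no-fpc = √(s²/n) = 118.64543; SE_fpc = √((1−f)s²/n) = 102.77047.
Ratio = √(1−f) = 0.86619825.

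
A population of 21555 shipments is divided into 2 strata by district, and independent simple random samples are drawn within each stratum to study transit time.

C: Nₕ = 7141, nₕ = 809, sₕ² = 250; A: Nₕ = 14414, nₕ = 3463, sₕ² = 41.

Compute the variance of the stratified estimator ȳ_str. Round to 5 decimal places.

Var(ȳ_str) = Σₕ Wₕ²(1 − fₕ)sₕ²/nₕ with Wₕ = Nₕ/N, N = 21555.
C: Wₕ = 0.33129204; term = 0.33129204²·(1 − 0.11328946)·250/809 = 0.030074289.
A: Wₕ = 0.66870796; term = 0.66870796²·(1 − 0.24025253)·41/3463 = 0.0040222921.
Sum = 0.034096581.

0.03410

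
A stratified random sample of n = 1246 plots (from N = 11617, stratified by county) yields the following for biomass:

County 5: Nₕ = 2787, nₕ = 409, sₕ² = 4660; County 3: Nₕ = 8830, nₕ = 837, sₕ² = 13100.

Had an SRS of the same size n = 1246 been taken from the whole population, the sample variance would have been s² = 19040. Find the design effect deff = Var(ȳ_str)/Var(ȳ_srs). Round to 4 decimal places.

0.6410

Var(ȳ_str) = Σ Wₕ²(1−fₕ)sₕ²/nₕ with Wₕ = Nₕ/11617:
  County 5: (2787/11617)²·(1−409/2787)·4660/409 = 0.55953009
  County 3: (8830/11617)²·(1−837/8830)·13100/837 = 8.1851827
  → Var(ȳ_str) = 8.7447128.
Var(ȳ_srs) = (1 − 1246/11617)·19040/1246 = 13.641922.
deff = 8.7447128 / 13.641922 = 0.6410.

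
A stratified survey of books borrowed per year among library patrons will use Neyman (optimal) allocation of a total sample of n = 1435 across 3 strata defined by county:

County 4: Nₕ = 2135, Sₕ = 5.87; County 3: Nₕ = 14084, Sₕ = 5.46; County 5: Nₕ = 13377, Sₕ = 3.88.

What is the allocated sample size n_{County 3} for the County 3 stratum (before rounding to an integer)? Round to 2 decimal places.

780.77

Neyman allocation: nₕ = n·NₕSₕ / Σⱼ NⱼSⱼ.
Σ NⱼSⱼ = 2135·5.87 + 14084·5.46 + 13377·3.88 = 141333.85.
n_{County 3} = 1435·14084·5.46 / 141333.85 = 780.77.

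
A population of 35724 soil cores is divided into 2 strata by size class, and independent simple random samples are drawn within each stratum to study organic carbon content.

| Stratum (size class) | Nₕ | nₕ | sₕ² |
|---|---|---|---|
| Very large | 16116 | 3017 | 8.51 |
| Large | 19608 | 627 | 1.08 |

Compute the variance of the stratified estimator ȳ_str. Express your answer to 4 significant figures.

9.689 × 10^-4

Var(ȳ_str) = Σₕ Wₕ²(1 − fₕ)sₕ²/nₕ with Wₕ = Nₕ/N, N = 35724.
Very large: Wₕ = 0.45112529; term = 0.45112529²·(1 − 0.18720526)·8.51/3017 = 4.6658362 × 10^-4.
Large: Wₕ = 0.54887471; term = 0.54887471²·(1 − 0.03197674)·1.08/627 = 5.0232922 × 10^-4.
Sum = 9.6891284 × 10^-4.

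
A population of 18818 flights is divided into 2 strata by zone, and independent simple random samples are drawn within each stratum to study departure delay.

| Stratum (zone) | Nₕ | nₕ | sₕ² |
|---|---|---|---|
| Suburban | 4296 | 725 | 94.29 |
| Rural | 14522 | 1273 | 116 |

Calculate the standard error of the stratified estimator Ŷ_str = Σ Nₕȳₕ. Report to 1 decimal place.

Var(Ŷ_str) = Σₕ Nₕ²(1 − fₕ)sₕ²/nₕ.
Suburban: 4296²·(1 − 725/4296)·94.29/725 = 1.9951785 × 10^6.
Rural: 14522²·(1 − 1273/14522)·116/1273 = 1.7532309 × 10^7.
Sum = 1.9527488 × 10^7.
SE = √(1.9527488 × 10^7) = 4419.0.

4419.0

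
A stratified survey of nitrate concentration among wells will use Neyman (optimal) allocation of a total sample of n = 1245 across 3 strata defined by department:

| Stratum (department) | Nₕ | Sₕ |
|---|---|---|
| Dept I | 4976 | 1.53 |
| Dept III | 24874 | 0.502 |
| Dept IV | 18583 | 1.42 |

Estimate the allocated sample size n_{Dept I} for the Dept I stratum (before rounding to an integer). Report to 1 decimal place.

203.9

Neyman allocation: nₕ = n·NₕSₕ / Σⱼ NⱼSⱼ.
Σ NⱼSⱼ = 4976·1.53 + 24874·0.502 + 18583·1.42 = 46487.888.
n_{Dept I} = 1245·4976·1.53 / 46487.888 = 203.9.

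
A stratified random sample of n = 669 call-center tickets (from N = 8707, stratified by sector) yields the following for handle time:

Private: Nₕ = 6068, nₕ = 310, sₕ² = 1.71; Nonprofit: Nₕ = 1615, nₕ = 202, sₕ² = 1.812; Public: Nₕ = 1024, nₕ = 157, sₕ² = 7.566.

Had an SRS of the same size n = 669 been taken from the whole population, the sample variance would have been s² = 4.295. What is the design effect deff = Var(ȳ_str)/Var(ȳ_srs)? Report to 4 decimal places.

Var(ȳ_str) = Σ Wₕ²(1−fₕ)sₕ²/nₕ with Wₕ = Nₕ/8707:
  Private: (6068/8707)²·(1−310/6068)·1.71/310 = 0.0025422284
  Nonprofit: (1615/8707)²·(1−202/1615)·1.812/202 = 2.7001284 × 10^-4
  Public: (1024/8707)²·(1−157/1024)·7.566/157 = 5.6435016 × 10^-4
  → Var(ȳ_str) = 0.0033765914.
Var(ȳ_srs) = (1 − 669/8707)·4.295/669 = 0.0059267486.
deff = 0.0033765914 / 0.0059267486 = 0.5697.

0.5697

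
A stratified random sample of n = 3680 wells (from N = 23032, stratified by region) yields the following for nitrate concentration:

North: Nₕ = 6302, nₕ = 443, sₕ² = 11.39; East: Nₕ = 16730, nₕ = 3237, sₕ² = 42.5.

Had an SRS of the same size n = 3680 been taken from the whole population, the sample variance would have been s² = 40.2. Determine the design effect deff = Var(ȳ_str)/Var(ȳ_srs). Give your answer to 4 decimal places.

0.8037

Var(ȳ_str) = Σ Wₕ²(1−fₕ)sₕ²/nₕ with Wₕ = Nₕ/23032:
  North: (6302/23032)²·(1−443/6302)·11.39/443 = 0.0017896108
  East: (16730/23032)²·(1−3237/16730)·42.5/3237 = 0.0055871121
  → Var(ȳ_str) = 0.0073767229.
Var(ȳ_srs) = (1 − 3680/23032)·40.2/3680 = 0.0091785153.
deff = 0.0073767229 / 0.0091785153 = 0.8037.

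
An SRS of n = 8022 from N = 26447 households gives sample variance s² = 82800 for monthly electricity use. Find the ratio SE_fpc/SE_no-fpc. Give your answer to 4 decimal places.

0.8347

f = n/N = 8022/26447 = 0.30332363.
SE_no-fpc = √(s²/n) = 3.2127271; SE_fpc = √((1−f)s²/n) = 2.6815715.
Ratio = √(1−f) = 0.83467142.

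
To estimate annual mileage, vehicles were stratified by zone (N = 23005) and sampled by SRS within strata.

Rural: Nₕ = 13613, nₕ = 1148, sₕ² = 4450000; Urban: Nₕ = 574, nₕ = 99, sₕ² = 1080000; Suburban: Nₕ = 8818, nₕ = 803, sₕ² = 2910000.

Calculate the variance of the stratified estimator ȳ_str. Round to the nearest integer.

Var(ȳ_str) = Σₕ Wₕ²(1 − fₕ)sₕ²/nₕ with Wₕ = Nₕ/N, N = 23005.
Rural: Wₕ = 0.59174093; term = 0.59174093²·(1 − 0.08433115)·4450000/1148 = 1242.853.
Urban: Wₕ = 0.02495110; term = 0.02495110²·(1 − 0.17247387)·1080000/99 = 5.6201718.
Suburban: Wₕ = 0.38330798; term = 0.38330798²·(1 − 0.09106373)·2910000/803 = 483.95679.
Sum = 1732.43.

1732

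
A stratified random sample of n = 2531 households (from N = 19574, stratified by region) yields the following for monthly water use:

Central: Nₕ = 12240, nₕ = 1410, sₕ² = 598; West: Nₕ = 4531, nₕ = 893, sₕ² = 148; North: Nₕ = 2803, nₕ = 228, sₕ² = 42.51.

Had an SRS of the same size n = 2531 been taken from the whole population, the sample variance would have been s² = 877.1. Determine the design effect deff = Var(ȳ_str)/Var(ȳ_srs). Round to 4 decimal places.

Var(ȳ_str) = Σ Wₕ²(1−fₕ)sₕ²/nₕ with Wₕ = Nₕ/19574:
  Central: (12240/19574)²·(1−1410/12240)·598/1410 = 0.14673468
  West: (4531/19574)²·(1−893/4531)·148/893 = 0.0071303007
  North: (2803/19574)²·(1−228/2803)·42.51/228 = 0.003512347
  → Var(ȳ_str) = 0.15737733.
Var(ȳ_srs) = (1 − 2531/19574)·877.1/2531 = 0.30173343.
deff = 0.15737733 / 0.30173343 = 0.5216.

0.5216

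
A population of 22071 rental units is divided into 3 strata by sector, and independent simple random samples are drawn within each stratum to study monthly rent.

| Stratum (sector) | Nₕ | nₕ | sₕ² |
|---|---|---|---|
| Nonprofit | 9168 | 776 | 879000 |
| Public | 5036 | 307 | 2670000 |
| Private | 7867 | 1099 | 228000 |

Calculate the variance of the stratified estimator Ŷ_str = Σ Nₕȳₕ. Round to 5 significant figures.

Var(Ŷ_str) = Σₕ Nₕ²(1 − fₕ)sₕ²/nₕ.
Nonprofit: 9168²·(1 − 776/9168)·879000/776 = 8.7149968 × 10^10.
Public: 5036²·(1 − 307/5036)·2670000/307 = 2.0712281 × 10^11.
Private: 7867²·(1 − 1099/7867)·228000/1099 = 1.1046041 × 10^10.
Sum = 3.0531882 × 10^11.

3.0532 × 10^11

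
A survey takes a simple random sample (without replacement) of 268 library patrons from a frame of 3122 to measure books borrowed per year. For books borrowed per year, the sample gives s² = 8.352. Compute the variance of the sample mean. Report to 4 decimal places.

0.0285

Under SRS without replacement, Var(ȳ) = (1 − f)·s²/n with f = n/N = 268/3122 = 0.08584241.
Var(ȳ) = (1 − 0.08584241)·8.352/268 = 0.91415759·0.031164179 = 0.028488971.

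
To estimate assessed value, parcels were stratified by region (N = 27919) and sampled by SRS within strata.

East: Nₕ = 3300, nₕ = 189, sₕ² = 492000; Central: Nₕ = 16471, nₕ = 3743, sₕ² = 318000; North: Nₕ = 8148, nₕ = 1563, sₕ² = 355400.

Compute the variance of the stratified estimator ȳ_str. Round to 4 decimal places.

72.7880

Var(ȳ_str) = Σₕ Wₕ²(1 − fₕ)sₕ²/nₕ with Wₕ = Nₕ/N, N = 27919.
East: Wₕ = 0.11819908; term = 0.11819908²·(1 − 0.05727273)·492000/189 = 34.286056.
Central: Wₕ = 0.58995666; term = 0.58995666²·(1 − 0.22724789)·318000/3743 = 22.850079.
North: Wₕ = 0.29184426; term = 0.29184426²·(1 − 0.19182622)·355400/1563 = 15.651845.
Sum = 72.78798.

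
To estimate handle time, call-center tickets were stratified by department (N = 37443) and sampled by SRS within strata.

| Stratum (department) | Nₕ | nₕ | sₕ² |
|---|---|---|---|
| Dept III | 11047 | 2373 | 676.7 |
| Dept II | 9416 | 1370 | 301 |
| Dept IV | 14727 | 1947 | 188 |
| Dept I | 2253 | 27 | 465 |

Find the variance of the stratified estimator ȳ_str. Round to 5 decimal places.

0.10593

Var(ȳ_str) = Σₕ Wₕ²(1 − fₕ)sₕ²/nₕ with Wₕ = Nₕ/N, N = 37443.
Dept III: Wₕ = 0.29503512; term = 0.29503512²·(1 − 0.21480945)·676.7/2373 = 0.019490408.
Dept II: Wₕ = 0.25147558; term = 0.25147558²·(1 − 0.14549703)·301/1370 = 0.011872745.
Dept IV: Wₕ = 0.39331784; term = 0.39331784²·(1 − 0.13220615)·188/1947 = 0.012962709.
Dept I: Wₕ = 0.06017146; term = 0.06017146²·(1 − 0.01198402)·465/27 = 0.061607596.
Sum = 0.10593346.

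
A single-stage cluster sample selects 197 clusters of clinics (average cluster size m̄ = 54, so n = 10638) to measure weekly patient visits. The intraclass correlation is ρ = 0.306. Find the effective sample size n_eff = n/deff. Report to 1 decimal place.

deff = 1 + (54 − 1)·0.306 = 1 + 16.218 = 17.218.
n_eff = 10638 / 17.218 = 617.8.

617.8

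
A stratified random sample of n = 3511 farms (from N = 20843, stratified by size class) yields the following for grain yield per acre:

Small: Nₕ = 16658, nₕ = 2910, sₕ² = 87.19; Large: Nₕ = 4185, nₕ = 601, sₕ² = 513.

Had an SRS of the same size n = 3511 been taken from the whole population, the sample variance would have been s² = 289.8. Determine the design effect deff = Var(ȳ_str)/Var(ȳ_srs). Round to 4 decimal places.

0.6595

Var(ȳ_str) = Σ Wₕ²(1−fₕ)sₕ²/nₕ with Wₕ = Nₕ/20843:
  Small: (16658/20843)²·(1−2910/16658)·87.19/2910 = 0.015794854
  Large: (4185/20843)²·(1−601/4185)·513/601 = 0.029470391
  → Var(ȳ_str) = 0.045265245.
Var(ȳ_srs) = (1 − 3511/20843)·289.8/3511 = 0.068636638.
deff = 0.045265245 / 0.068636638 = 0.6595.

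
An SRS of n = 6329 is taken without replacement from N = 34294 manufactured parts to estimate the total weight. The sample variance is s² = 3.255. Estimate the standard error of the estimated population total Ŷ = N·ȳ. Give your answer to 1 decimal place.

702.3

Var(Ŷ) = N²·Var(ȳ) = N²·(1 − n/N)·s²/n.
f = 6329/34294 = 0.18455123; Var(ȳ) = 0.81544877·3.255/6329 = 4.193847 × 10^-4.
Var(Ŷ) = 34294² · (4.193847 × 10^-4) = 493229.3.
SE(Ŷ) = √(493229.3) = 702.3.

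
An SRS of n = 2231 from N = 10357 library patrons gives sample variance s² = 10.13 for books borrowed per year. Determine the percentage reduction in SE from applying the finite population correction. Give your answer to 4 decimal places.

f = n/N = 2231/10357 = 0.21540987.
SE_no-fpc = √(s²/n) = 0.067383713; SE_fpc = √((1−f)s²/n) = 0.059686534.
Ratio = √(1−f) = 0.88577093. Reduction = 100·(1 − 0.88577093) = 11.4229%.

11.4229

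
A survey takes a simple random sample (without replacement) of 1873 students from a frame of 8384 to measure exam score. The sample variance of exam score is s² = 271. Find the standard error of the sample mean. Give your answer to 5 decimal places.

0.33521

Under SRS without replacement, Var(ȳ) = (1 − f)·s²/n with f = n/N = 1873/8384 = 0.22340172.
Var(ȳ) = (1 − 0.22340172)·271/1873 = 0.77659828·0.14468767 = 0.11236419.
SE(ȳ) = √(0.11236419) = 0.33521.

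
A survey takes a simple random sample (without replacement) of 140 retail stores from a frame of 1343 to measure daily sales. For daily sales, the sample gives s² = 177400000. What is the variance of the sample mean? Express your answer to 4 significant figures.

1.135 × 10^6

Under SRS without replacement, Var(ȳ) = (1 − f)·s²/n with f = n/N = 140/1343 = 0.10424423.
Var(ȳ) = (1 − 0.10424423)·177400000/140 = 0.89575577·1.2671429 × 10^6 = 1.1350505 × 10^6.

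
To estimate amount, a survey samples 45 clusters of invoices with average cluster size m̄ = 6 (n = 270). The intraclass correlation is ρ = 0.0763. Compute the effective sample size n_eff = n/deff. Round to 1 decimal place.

195.4

deff = 1 + (6 − 1)·0.0763 = 1 + 0.3815 = 1.3815.
n_eff = 270 / 1.3815 = 195.4.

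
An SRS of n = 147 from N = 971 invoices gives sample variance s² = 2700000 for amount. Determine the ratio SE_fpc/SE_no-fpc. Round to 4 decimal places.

f = n/N = 147/971 = 0.15139032.
SE_no-fpc = √(s²/n) = 135.52619; SE_fpc = √((1−f)s²/n) = 124.84674.
Ratio = √(1−f) = 0.92120013.

0.9212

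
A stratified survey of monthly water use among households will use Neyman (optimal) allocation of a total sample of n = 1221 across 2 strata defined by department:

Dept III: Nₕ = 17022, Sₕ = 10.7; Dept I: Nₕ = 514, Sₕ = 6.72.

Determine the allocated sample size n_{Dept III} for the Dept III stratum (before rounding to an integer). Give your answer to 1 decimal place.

Neyman allocation: nₕ = n·NₕSₕ / Σⱼ NⱼSⱼ.
Σ NⱼSⱼ = 17022·10.7 + 514·6.72 = 185589.48.
n_{Dept III} = 1221·17022·10.7 / 185589.48 = 1198.3.

1198.3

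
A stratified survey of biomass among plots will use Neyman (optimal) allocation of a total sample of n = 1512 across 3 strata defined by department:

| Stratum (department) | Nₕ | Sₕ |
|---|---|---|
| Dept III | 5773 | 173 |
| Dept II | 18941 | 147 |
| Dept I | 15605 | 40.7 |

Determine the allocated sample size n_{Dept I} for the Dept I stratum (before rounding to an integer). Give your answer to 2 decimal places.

217.35

Neyman allocation: nₕ = n·NₕSₕ / Σⱼ NⱼSⱼ.
Σ NⱼSⱼ = 5773·173 + 18941·147 + 15605·40.7 = 4.4181795 × 10^6.
n_{Dept I} = 1512·15605·40.7 / (4.4181795 × 10^6) = 217.35.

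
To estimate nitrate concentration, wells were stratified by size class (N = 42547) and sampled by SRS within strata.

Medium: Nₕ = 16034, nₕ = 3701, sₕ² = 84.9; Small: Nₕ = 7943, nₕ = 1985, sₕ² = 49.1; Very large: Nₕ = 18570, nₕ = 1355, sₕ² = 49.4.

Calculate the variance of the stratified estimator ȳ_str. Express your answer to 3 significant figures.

Var(ȳ_str) = Σₕ Wₕ²(1 − fₕ)sₕ²/nₕ with Wₕ = Nₕ/N, N = 42547.
Medium: Wₕ = 0.37685383; term = 0.37685383²·(1 − 0.23082200)·84.9/3701 = 0.0025058861.
Small: Wₕ = 0.18668766; term = 0.18668766²·(1 − 0.24990558)·49.1/1985 = 6.4664832 × 10^-4.
Very large: Wₕ = 0.43645850; term = 0.43645850²·(1 − 0.07296715)·49.4/1355 = 0.0064382628.
Sum = 0.0095907972.

0.00959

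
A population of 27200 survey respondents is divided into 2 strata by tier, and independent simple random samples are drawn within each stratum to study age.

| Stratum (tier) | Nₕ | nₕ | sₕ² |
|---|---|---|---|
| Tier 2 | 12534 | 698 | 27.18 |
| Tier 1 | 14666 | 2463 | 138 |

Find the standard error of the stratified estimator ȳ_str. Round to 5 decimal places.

Var(ȳ_str) = Σₕ Wₕ²(1 − fₕ)sₕ²/nₕ with Wₕ = Nₕ/N, N = 27200.
Tier 2: Wₕ = 0.46080882; term = 0.46080882²·(1 − 0.05568853)·27.18/698 = 0.0078081989.
Tier 1: Wₕ = 0.53919118; term = 0.53919118²·(1 − 0.16793945)·138/2463 = 0.013553615.
Sum = 0.021361814.
SE = √(0.021361814) = 0.14616.

0.14616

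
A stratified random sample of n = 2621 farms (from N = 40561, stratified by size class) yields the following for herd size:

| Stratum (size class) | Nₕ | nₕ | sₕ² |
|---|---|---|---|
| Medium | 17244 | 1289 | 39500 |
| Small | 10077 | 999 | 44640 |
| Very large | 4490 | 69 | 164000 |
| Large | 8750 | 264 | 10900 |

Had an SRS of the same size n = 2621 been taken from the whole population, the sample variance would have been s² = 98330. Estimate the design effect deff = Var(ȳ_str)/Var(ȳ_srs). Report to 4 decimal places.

Var(ȳ_str) = Σ Wₕ²(1−fₕ)sₕ²/nₕ with Wₕ = Nₕ/40561:
  Medium: (17244/40561)²·(1−1289/17244)·39500/1289 = 5.1246203
  Small: (10077/40561)²·(1−999/10077)·44640/999 = 2.4846363
  Very large: (4490/40561)²·(1−69/4490)·164000/69 = 28.677699
  Large: (8750/40561)²·(1−264/8750)·10900/264 = 1.863444
  → Var(ȳ_str) = 38.1504.
Var(ȳ_srs) = (1 − 2621/40561)·98330/2621 = 35.091965.
deff = 38.1504 / 35.091965 = 1.0872.

1.0872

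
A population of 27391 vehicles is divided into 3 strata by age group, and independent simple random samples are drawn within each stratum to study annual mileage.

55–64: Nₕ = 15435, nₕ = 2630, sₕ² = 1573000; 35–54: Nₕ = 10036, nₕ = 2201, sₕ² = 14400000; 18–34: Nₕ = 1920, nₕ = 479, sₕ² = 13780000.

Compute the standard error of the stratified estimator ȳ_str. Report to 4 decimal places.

Var(ȳ_str) = Σₕ Wₕ²(1 − fₕ)sₕ²/nₕ with Wₕ = Nₕ/N, N = 27391.
55–64: Wₕ = 0.56350626; term = 0.56350626²·(1 − 0.17039197)·1573000/2630 = 157.55907.
35–54: Wₕ = 0.36639772; term = 0.36639772²·(1 − 0.21931048)·14400000/2201 = 685.68765.
18–34: Wₕ = 0.07009602; term = 0.07009602²·(1 − 0.24947917)·13780000/479 = 106.08724.
Sum = 949.33396.
SE = √(949.33396) = 30.8113.

30.8113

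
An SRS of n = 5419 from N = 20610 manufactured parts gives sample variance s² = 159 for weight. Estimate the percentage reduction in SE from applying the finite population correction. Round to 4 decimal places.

14.1473

f = n/N = 5419/20610 = 0.26293062.
SE_no-fpc = √(s²/n) = 0.17129275; SE_fpc = √((1−f)s²/n) = 0.14705953.
Ratio = √(1−f) = 0.85852745. Reduction = 100·(1 − 0.85852745) = 14.1473%.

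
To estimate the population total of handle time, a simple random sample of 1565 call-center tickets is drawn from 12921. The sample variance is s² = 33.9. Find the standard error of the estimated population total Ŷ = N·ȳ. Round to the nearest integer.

Var(Ŷ) = N²·Var(ȳ) = N²·(1 − n/N)·s²/n.
f = 1565/12921 = 0.12112066; Var(ȳ) = 0.87887934·33.9/1565 = 0.019037706.
Var(Ŷ) = 12921² · 0.019037706 = 3.1783877 × 10^6.
SE(Ŷ) = √(3.1783877 × 10^6) = 1783.

1783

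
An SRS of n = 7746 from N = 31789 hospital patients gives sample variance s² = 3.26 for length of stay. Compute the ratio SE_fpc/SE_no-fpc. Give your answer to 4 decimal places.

f = n/N = 7746/31789 = 0.24366919.
SE_no-fpc = √(s²/n) = 0.020514931; SE_fpc = √((1−f)s²/n) = 0.017841278.
Ratio = √(1−f) = 0.86967282.

0.8697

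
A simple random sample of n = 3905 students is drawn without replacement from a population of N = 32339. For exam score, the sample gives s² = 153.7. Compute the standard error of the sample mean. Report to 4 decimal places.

0.1860

Under SRS without replacement, Var(ȳ) = (1 − f)·s²/n with f = n/N = 3905/32339 = 0.12075203.
Var(ȳ) = (1 − 0.12075203)·153.7/3905 = 0.87924797·0.039359795 = 0.03460702.
SE(ȳ) = √(0.03460702) = 0.1860.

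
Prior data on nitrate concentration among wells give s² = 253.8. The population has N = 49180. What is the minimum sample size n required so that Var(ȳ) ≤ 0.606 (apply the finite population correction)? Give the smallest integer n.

416

Without fpc, n₀ = s²/D = 253.8/0.606 = 418.8119.
With fpc, (1 − n/N)·s²/n ≤ D requires n ≥ n₀/(1 + n₀/N) = 418.8119/(1 + 418.8119/49180) = 415.2755.
Rounding up, n = 416.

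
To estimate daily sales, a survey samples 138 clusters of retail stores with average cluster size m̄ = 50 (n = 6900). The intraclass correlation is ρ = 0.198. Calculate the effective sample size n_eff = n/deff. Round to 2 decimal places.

deff = 1 + (50 − 1)·0.198 = 1 + 9.702 = 10.702.
n_eff = 6900 / 10.702 = 644.74.

644.74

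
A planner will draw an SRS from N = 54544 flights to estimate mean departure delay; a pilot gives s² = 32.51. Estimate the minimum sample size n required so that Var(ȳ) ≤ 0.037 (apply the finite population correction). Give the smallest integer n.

Without fpc, n₀ = s²/D = 32.51/0.037 = 878.6486.
With fpc, (1 − n/N)·s²/n ≤ D requires n ≥ n₀/(1 + n₀/N) = 878.6486/(1 + 878.6486/54544) = 864.7189.
Rounding up, n = 865.

865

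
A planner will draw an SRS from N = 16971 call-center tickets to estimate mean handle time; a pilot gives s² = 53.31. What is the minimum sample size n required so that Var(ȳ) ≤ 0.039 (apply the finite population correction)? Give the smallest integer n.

1266

Without fpc, n₀ = s²/D = 53.31/0.039 = 1366.9231.
With fpc, (1 − n/N)·s²/n ≤ D requires n ≥ n₀/(1 + n₀/N) = 1366.9231/(1 + 1366.9231/16971) = 1265.0316.
Rounding up, n = 1266.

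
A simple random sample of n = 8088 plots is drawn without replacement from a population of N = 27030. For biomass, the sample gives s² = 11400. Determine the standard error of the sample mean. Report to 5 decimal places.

0.99385

Under SRS without replacement, Var(ȳ) = (1 − f)·s²/n with f = n/N = 8088/27030 = 0.29922309.
Var(ȳ) = (1 − 0.29922309)·11400/8088 = 0.70077691·1.4094955 = 0.98774194.
SE(ȳ) = √(0.98774194) = 0.99385.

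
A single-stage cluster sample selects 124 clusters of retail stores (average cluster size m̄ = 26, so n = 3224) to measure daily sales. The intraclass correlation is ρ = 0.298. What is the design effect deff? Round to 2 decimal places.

deff = 1 + (26 − 1)·0.298 = 1 + 7.45 = 8.45.

8.45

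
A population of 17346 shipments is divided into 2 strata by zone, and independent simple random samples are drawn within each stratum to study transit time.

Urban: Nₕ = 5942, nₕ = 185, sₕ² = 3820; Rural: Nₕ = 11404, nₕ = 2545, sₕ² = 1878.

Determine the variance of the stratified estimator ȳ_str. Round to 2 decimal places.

Var(ȳ_str) = Σₕ Wₕ²(1 − fₕ)sₕ²/nₕ with Wₕ = Nₕ/N, N = 17346.
Urban: Wₕ = 0.34255736; term = 0.34255736²·(1 − 0.03113430)·3820/185 = 2.3475877.
Rural: Wₕ = 0.65744264; term = 0.65744264²·(1 − 0.22316731)·1878/2545 = 0.24777132.
Sum = 2.595359.

2.60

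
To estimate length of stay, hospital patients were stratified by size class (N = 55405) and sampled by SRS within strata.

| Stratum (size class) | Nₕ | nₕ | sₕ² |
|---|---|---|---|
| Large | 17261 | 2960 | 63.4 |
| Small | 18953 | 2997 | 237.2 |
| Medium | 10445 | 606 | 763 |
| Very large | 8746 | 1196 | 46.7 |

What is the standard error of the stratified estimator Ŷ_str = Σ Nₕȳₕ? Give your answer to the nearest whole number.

12696

Var(Ŷ_str) = Σₕ Nₕ²(1 − fₕ)sₕ²/nₕ.
Large: 17261²·(1 − 2960/17261)·63.4/2960 = 5.2872507 × 10^6.
Small: 18953²·(1 − 2997/18953)·237.2/2997 = 2.3934807 × 10^7.
Medium: 10445²·(1 − 606/10445)·763/606 = 1.2939316 × 10^8.
Very large: 8746²·(1 − 1196/8746)·46.7/1196 = 2.5783515 × 10^6.
Sum = 1.6119357 × 10^8.
SE = √(1.6119357 × 10^8) = 12696.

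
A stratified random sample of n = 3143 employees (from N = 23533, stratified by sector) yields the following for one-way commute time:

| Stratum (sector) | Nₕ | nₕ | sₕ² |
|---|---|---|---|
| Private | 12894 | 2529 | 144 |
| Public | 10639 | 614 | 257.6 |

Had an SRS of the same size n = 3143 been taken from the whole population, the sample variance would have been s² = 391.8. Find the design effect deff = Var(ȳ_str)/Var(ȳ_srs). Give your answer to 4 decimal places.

0.8753

Var(ȳ_str) = Σ Wₕ²(1−fₕ)sₕ²/nₕ with Wₕ = Nₕ/23533:
  Private: (12894/23533)²·(1−2529/12894)·144/2529 = 0.013740927
  Public: (10639/23533)²·(1−614/10639)·257.6/614 = 0.080799391
  → Var(ȳ_str) = 0.094540318.
Var(ȳ_srs) = (1 − 3143/23533)·391.8/3143 = 0.10800901.
deff = 0.094540318 / 0.10800901 = 0.8753.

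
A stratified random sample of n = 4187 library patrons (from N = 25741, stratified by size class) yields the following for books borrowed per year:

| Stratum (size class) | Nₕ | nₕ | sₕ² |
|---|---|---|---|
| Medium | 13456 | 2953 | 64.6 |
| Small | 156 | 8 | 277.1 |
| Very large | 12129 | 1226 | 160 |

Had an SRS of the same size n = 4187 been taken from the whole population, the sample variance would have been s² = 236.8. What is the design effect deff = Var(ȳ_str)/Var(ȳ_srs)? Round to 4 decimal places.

Var(ȳ_str) = Σ Wₕ²(1−fₕ)sₕ²/nₕ with Wₕ = Nₕ/25741:
  Medium: (13456/25741)²·(1−2953/13456)·64.6/2953 = 0.0046660306
  Small: (156/25741)²·(1−8/156)·277.1/8 = 0.0012069298
  Very large: (12129/25741)²·(1−1226/12129)·160/1226 = 0.026046519
  → Var(ȳ_str) = 0.031919479.
Var(ȳ_srs) = (1 − 4187/25741)·236.8/4187 = 0.047356675.
deff = 0.031919479 / 0.047356675 = 0.6740.

0.6740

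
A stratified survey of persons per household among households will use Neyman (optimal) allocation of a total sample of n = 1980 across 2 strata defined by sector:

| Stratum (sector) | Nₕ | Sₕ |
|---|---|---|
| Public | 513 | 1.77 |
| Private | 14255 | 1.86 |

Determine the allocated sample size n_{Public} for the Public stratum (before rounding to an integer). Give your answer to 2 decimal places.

65.56

Neyman allocation: nₕ = n·NₕSₕ / Σⱼ NⱼSⱼ.
Σ NⱼSⱼ = 513·1.77 + 14255·1.86 = 27422.31.
n_{Public} = 1980·513·1.77 / 27422.31 = 65.56.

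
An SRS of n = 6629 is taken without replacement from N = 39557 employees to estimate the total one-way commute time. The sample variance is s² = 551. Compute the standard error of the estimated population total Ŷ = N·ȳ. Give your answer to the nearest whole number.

Var(Ŷ) = N²·Var(ȳ) = N²·(1 − n/N)·s²/n.
f = 6629/39557 = 0.16758096; Var(ȳ) = 0.83241904·551/6629 = 0.069190359.
Var(Ŷ) = 39557² · 0.069190359 = 1.0826605 × 10^8.
SE(Ŷ) = √(1.0826605 × 10^8) = 10405.

10405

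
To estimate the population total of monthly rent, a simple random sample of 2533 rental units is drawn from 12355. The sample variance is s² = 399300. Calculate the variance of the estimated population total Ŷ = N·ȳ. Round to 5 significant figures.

1.9130 × 10^10

Var(Ŷ) = N²·Var(ȳ) = N²·(1 − n/N)·s²/n.
f = 2533/12355 = 0.20501821; Var(ȳ) = 0.79498179·399300/2533 = 125.32026.
Var(Ŷ) = 12355² · 125.32026 = 1.912964 × 10^10.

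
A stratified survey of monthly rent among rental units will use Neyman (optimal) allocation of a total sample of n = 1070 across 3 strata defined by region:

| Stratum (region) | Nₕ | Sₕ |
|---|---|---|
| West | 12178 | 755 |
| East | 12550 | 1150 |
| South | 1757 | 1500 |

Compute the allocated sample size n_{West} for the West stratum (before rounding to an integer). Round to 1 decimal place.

374.6

Neyman allocation: nₕ = n·NₕSₕ / Σⱼ NⱼSⱼ.
Σ NⱼSⱼ = 12178·755 + 12550·1150 + 1757·1500 = 2.626239 × 10^7.
n_{West} = 1070·12178·755 / (2.626239 × 10^7) = 374.6.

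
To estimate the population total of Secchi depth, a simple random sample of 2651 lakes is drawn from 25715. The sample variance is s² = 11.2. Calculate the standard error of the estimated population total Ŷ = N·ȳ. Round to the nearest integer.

1583

Var(Ŷ) = N²·Var(ȳ) = N²·(1 − n/N)·s²/n.
f = 2651/25715 = 0.10309158; Var(ȳ) = 0.89690842·11.2/2651 = 0.0037892774.
Var(Ŷ) = 25715² · 0.0037892774 = 2.5057022 × 10^6.
SE(Ŷ) = √(2.5057022 × 10^6) = 1583.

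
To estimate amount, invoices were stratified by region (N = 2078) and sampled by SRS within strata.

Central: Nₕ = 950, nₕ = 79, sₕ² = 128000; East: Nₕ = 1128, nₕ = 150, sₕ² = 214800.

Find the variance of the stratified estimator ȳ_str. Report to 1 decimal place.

676.3

Var(ȳ_str) = Σₕ Wₕ²(1 − fₕ)sₕ²/nₕ with Wₕ = Nₕ/N, N = 2078.
Central: Wₕ = 0.45717036; term = 0.45717036²·(1 − 0.08315789)·128000/79 = 310.47994.
East: Wₕ = 0.54282964; term = 0.54282964²·(1 − 0.13297872)·214800/150 = 365.84733.
Sum = 676.32727.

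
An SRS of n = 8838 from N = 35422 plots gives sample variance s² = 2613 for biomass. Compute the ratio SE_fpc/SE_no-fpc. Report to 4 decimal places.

0.8663

f = n/N = 8838/35422 = 0.24950596.
SE_no-fpc = √(s²/n) = 0.54374178; SE_fpc = √((1−f)s²/n) = 0.47104927.
Ratio = √(1−f) = 0.86631059.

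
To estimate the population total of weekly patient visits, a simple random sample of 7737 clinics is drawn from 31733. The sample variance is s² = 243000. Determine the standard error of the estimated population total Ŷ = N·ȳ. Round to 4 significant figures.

154600

Var(Ŷ) = N²·Var(ȳ) = N²·(1 − n/N)·s²/n.
f = 7737/31733 = 0.24381559; Var(ȳ) = 0.75618441·243000/7737 = 23.749879.
Var(Ŷ) = 31733² · 23.749879 = 2.3915731 × 10^10.
SE(Ŷ) = √(2.3915731 × 10^10) = 154600.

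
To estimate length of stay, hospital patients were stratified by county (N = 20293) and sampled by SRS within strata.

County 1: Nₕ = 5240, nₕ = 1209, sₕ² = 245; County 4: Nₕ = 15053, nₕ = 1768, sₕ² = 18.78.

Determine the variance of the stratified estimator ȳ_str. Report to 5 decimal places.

Var(ȳ_str) = Σₕ Wₕ²(1 − fₕ)sₕ²/nₕ with Wₕ = Nₕ/N, N = 20293.
County 1: Wₕ = 0.25821712; term = 0.25821712²·(1 − 0.23072519)·245/1209 = 0.010394207.
County 4: Wₕ = 0.74178288; term = 0.74178288²·(1 − 0.11745167)·18.78/1768 = 0.0051582862.
Sum = 0.015552493.

0.01555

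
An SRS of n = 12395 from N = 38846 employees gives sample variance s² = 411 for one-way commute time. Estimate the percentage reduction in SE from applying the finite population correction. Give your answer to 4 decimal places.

f = n/N = 12395/38846 = 0.31908047.
SE_no-fpc = √(s²/n) = 0.18209484; SE_fpc = √((1−f)s²/n) = 0.15026075.
Ratio = √(1−f) = 0.82517848. Reduction = 100·(1 − 0.82517848) = 17.4822%.

17.4822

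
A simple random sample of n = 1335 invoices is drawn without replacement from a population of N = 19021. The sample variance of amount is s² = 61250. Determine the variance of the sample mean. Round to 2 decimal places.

42.66

Under SRS without replacement, Var(ȳ) = (1 − f)·s²/n with f = n/N = 1335/19021 = 0.07018558.
Var(ȳ) = (1 − 0.07018558)·61250/1335 = 0.92981442·45.88015 = 42.660025.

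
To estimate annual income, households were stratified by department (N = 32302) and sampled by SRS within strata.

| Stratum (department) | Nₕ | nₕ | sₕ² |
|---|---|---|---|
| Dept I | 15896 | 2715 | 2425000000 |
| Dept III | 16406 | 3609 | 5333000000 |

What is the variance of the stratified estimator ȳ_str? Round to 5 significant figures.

476690

Var(ȳ_str) = Σₕ Wₕ²(1 − fₕ)sₕ²/nₕ with Wₕ = Nₕ/N, N = 32302.
Dept I: Wₕ = 0.49210575; term = 0.49210575²·(1 − 0.17079768)·2425000000/2715 = 179357.4.
Dept III: Wₕ = 0.50789425; term = 0.50789425²·(1 − 0.21998049)·5333000000/3609 = 297328.65.
Sum = 476686.05.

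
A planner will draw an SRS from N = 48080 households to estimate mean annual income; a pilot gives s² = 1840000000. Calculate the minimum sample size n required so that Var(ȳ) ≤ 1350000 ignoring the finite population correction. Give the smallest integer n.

1363

Without fpc, n₀ = s²/D = 1840000000/1350000 = 1362.9630.
Rounding up, n = 1363.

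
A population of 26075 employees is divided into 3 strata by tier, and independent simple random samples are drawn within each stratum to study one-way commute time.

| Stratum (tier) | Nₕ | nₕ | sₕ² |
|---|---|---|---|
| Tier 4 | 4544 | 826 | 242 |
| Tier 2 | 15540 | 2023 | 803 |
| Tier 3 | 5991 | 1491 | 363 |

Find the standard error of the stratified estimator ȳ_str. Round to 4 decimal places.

0.3736

Var(ȳ_str) = Σₕ Wₕ²(1 − fₕ)sₕ²/nₕ with Wₕ = Nₕ/N, N = 26075.
Tier 4: Wₕ = 0.17426654; term = 0.17426654²·(1 − 0.18177817)·242/826 = 0.0072800505.
Tier 2: Wₕ = 0.59597315; term = 0.59597315²·(1 − 0.13018018)·803/2023 = 0.12263159.
Tier 3: Wₕ = 0.22976031; term = 0.22976031²·(1 − 0.24887331)·363/1491 = 0.009653664.
Sum = 0.1395653.
SE = √(0.1395653) = 0.3736.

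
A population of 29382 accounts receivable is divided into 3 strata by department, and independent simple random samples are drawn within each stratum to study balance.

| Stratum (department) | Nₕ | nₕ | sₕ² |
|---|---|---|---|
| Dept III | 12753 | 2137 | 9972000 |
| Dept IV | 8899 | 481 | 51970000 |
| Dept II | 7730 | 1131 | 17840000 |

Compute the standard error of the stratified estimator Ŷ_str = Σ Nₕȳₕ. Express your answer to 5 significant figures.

Var(Ŷ_str) = Σₕ Nₕ²(1 − fₕ)sₕ²/nₕ.
Dept III: 12753²·(1 − 2137/12753)·9972000/2137 = 6.3175839 × 10^11.
Dept IV: 8899²·(1 − 481/8899)·51970000/481 = 8.0938988 × 10^12.
Dept II: 7730²·(1 − 1131/7730)·17840000/1131 = 8.0461823 × 10^11.
Sum = 9.5302754 × 10^12.
SE = √(9.5302754 × 10^12) = 3.0871 × 10^6.

3.0871 × 10^6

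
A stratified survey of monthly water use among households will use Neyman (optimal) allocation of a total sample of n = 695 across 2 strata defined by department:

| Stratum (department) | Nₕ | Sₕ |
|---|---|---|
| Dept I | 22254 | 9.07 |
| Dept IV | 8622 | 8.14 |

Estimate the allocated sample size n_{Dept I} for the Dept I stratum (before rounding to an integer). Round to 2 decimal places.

515.69

Neyman allocation: nₕ = n·NₕSₕ / Σⱼ NⱼSⱼ.
Σ NⱼSⱼ = 22254·9.07 + 8622·8.14 = 272026.86.
n_{Dept I} = 695·22254·9.07 / 272026.86 = 515.69.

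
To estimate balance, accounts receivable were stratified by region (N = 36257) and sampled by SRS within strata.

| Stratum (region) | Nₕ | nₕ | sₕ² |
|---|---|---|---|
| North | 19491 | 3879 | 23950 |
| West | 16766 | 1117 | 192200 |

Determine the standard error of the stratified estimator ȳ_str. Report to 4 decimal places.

Var(ȳ_str) = Σₕ Wₕ²(1 − fₕ)sₕ²/nₕ with Wₕ = Nₕ/N, N = 36257.
North: Wₕ = 0.53757895; term = 0.53757895²·(1 − 0.19901493)·23950/3879 = 1.4292055.
West: Wₕ = 0.46242105; term = 0.46242105²·(1 − 0.06662293)·192200/1117 = 34.342549.
Sum = 35.771755.
SE = √(35.771755) = 5.9809.

5.9809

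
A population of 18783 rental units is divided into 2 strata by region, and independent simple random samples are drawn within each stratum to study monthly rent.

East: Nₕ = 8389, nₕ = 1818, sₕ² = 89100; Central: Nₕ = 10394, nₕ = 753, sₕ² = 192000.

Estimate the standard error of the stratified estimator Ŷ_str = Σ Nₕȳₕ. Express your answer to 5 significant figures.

Var(Ŷ_str) = Σₕ Nₕ²(1 − fₕ)sₕ²/nₕ.
East: 8389²·(1 − 1818/8389)·89100/1818 = 2.7016276 × 10^9.
Central: 10394²·(1 − 753/10394)·192000/753 = 2.5551185 × 10^10.
Sum = 2.8252813 × 10^10.
SE = √(2.8252813 × 10^10) = 168090.

168090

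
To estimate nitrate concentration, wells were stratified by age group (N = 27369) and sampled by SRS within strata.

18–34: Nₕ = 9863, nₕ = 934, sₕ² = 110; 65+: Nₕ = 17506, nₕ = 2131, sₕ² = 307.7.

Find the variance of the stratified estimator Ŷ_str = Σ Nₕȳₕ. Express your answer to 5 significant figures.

Var(Ŷ_str) = Σₕ Nₕ²(1 − fₕ)sₕ²/nₕ.
18–34: 9863²·(1 − 934/9863)·110/934 = 1.0371884 × 10^7.
65+: 17506²·(1 − 2131/17506)·307.7/2131 = 3.8863875 × 10^7.
Sum = 4.9235759 × 10^7.

4.9236 × 10^7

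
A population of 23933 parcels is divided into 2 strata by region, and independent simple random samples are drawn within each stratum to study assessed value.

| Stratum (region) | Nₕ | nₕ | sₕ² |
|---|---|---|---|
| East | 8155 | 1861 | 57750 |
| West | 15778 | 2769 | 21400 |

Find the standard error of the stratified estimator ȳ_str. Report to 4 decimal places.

Var(ȳ_str) = Σₕ Wₕ²(1 − fₕ)sₕ²/nₕ with Wₕ = Nₕ/N, N = 23933.
East: Wₕ = 0.34074291; term = 0.34074291²·(1 − 0.22820356)·57750/1861 = 2.7807506.
West: Wₕ = 0.65925709; term = 0.65925709²·(1 − 0.17549753)·21400/2769 = 2.7694428.
Sum = 5.5501934.
SE = √(5.5501934) = 2.3559.

2.3559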